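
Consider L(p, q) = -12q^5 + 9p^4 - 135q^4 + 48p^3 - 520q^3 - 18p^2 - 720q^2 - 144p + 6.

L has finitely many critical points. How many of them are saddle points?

6

L separates as a function of p plus a function of q, so ∇L=0 decouples.
∂L/∂p = 36(p - 1)(p + 1)(p + 4) = 0 at p ∈ {-4, -1, 1}; ∂L/∂q = -60q(q + 2)(q + 3)(q + 4) = 0 at q ∈ {-4, -3, -2, 0}.
The Hessian is diagonal: diag(L_pp, L_qq). Second derivatives: L_pp(-4)=540, L_pp(-1)=-216, L_pp(1)=360; L_qq(-4)=480, L_qq(-3)=-180, L_qq(-2)=240, L_qq(0)=-1440.
Saddle points occur where the two diagonal entries have opposite signs: (-4, -3), (-4, 0), (-1, -4), (-1, -2), (1, -3), (1, 0). Count: 6.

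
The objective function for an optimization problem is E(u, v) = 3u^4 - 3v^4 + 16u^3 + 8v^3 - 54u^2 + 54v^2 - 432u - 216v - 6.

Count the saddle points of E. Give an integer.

5

E separates as a function of u plus a function of v, so ∇E=0 decouples.
∂E/∂u = 12(u - 3)(u + 3)(u + 4) = 0 at u ∈ {-4, -3, 3}; ∂E/∂v = -12(v - 3)(v - 2)(v + 3) = 0 at v ∈ {-3, 2, 3}.
The Hessian is diagonal: diag(E_uu, E_vv). Second derivatives: E_uu(-4)=84, E_uu(-3)=-72, E_uu(3)=504; E_vv(-3)=-360, E_vv(2)=60, E_vv(3)=-72.
Saddle points occur where the two diagonal entries have opposite signs: (-4, -3), (-4, 3), (-3, 2), (3, -3), (3, 3). Count: 5.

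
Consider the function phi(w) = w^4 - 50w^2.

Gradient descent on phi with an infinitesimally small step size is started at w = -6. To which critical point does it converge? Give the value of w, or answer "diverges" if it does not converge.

-5

phi'(w) = 4w(w - 5)(w + 5), so phi'(-6) = -264.
Gradient descent moves in the -phi' direction, i.e. w is increasing.
The nearest critical point in that direction is w = -5, where phi'' = 200 > 0 (a local minimum). The iterate converges there.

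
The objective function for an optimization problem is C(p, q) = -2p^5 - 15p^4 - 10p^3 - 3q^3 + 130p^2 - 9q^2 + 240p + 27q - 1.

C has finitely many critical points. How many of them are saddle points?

4

C separates as a function of p plus a function of q, so ∇C=0 decouples.
∂C/∂p = -10(p - 2)(p + 1)(p + 3)(p + 4) = 0 at p ∈ {-4, -3, -1, 2}; ∂C/∂q = -9(q - 1)(q + 3) = 0 at q ∈ {-3, 1}.
The Hessian is diagonal: diag(C_pp, C_qq). Second derivatives: C_pp(-4)=180, C_pp(-3)=-100, C_pp(-1)=180, C_pp(2)=-900; C_qq(-3)=36, C_qq(1)=-36.
Saddle points occur where the two diagonal entries have opposite signs: (-4, 1), (-3, -3), (-1, 1), (2, -3). Count: 4.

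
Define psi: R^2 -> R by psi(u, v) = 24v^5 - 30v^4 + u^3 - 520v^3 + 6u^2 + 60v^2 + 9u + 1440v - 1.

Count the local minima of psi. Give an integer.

2

psi separates as a function of u plus a function of v, so ∇psi=0 decouples.
∂psi/∂u = 3(u + 1)(u + 3) = 0 at u ∈ {-3, -1}; ∂psi/∂v = 120(v - 4)(v - 1)(v + 1)(v + 3) = 0 at v ∈ {-3, -1, 1, 4}.
The Hessian is diagonal: diag(psi_uu, psi_vv). Second derivatives: psi_uu(-3)=-6, psi_uu(-1)=6; psi_vv(-3)=-6720, psi_vv(-1)=2400, psi_vv(1)=-2880, psi_vv(4)=12600.
Local minima occur where both diagonal entries positive: (-1, -1), (-1, 4). Count: 2.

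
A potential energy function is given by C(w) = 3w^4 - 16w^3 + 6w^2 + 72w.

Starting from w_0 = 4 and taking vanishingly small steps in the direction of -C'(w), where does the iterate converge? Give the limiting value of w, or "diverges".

3

C'(w) = 12(w - 3)(w - 2)(w + 1), so C'(4) = 120.
Gradient descent moves in the -C' direction, i.e. w is decreasing.
The nearest critical point in that direction is w = 3, where C'' = 48 > 0 (a local minimum). The iterate converges there.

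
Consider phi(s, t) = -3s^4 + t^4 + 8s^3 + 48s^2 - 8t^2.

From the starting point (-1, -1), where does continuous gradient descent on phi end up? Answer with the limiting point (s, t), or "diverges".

phi is separable, so gradient descent decouples: s follows -∂phi/∂s, t follows -∂phi/∂t.
∂phi/∂s = -12s(s - 4)(s + 2); at s=-1 this is -60, so s increases.
∂phi/∂t = 4t(t - 2)(t + 2); at t=-1 this is 12, so t decreases.
s converges to its nearest critical value 0 (a local min of the s-part); t converges to -2. The iterate converges to (0, -2).

(0, -2)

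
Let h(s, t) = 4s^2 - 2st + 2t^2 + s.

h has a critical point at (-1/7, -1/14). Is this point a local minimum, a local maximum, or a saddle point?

The Hessian of h is constant: H = [[8, -2], [-2, 4]].
det(H) = 8·4 − (-2)² = 28.
det(H) > 0 and tr(H) = 12 > 0, so H is positive definite and the point is a local minimum.

local minimum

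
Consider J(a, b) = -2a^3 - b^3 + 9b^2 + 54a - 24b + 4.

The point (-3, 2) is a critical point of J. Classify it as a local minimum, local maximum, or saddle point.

local minimum

The mixed partial ∂²J/∂a∂b is 0, so the Hessian at any point is diag(J_aa, J_bb) = diag(-12a, 6(-b + 3)).
At (-3, 2): H = diag(36, 6).
Both eigenvalues are positive, so H is positive definite: a local minimum.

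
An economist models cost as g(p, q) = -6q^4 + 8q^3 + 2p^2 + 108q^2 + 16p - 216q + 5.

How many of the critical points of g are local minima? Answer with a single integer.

g separates as a function of p plus a function of q, so ∇g=0 decouples.
∂g/∂p = 4(p + 4) = 0 at p ∈ {-4}; ∂g/∂q = -24(q - 3)(q - 1)(q + 3) = 0 at q ∈ {-3, 1, 3}.
The Hessian is diagonal: diag(g_pp, g_qq). Second derivatives: g_pp(-4)=4; g_qq(-3)=-576, g_qq(1)=192, g_qq(3)=-288.
Local minima occur where both diagonal entries positive: (-4, 1). Count: 1.

1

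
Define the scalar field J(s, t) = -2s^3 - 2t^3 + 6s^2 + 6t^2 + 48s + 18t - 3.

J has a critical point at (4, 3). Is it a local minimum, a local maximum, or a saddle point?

local maximum

The mixed partial ∂²J/∂s∂t is 0, so the Hessian at any point is diag(J_ss, J_tt) = diag(12(-s + 1), 12(-t + 1)).
At (4, 3): H = diag(-36, -24).
Both eigenvalues are negative, so H is negative definite: a local maximum.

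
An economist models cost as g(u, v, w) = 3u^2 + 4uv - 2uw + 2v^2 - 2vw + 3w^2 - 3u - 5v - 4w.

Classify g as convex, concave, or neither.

convex

g is quadratic, so its Hessian is the constant matrix H = [[6, 4, -2], [4, 4, -2], [-2, -2, 6]].
Leading principal minors: 6, 8, 40.
All positive ⇒ H ≻ 0 ⇒ convex.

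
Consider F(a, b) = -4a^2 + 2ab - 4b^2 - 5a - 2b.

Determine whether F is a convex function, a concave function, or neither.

concave

F is quadratic, so its Hessian is the constant matrix H = [[-8, 2], [2, -8]].
det(H) = 60, tr(H) = -16.
det(H) > 0 and tr(H) < 0, so H is negative definite everywhere: concave.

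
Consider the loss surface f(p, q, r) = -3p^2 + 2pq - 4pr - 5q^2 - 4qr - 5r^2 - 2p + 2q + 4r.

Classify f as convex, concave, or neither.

concave

f is quadratic, so its Hessian is the constant matrix H = [[-6, 2, -4], [2, -10, -4], [-4, -4, -10]].
Leading principal minors: -6, 56, -240.
Signs alternate −, +, − ⇒ H ≺ 0 ⇒ concave.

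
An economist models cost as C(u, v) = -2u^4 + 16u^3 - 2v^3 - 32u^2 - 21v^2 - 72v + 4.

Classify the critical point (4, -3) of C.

The mixed partial ∂²C/∂u∂v is 0, so the Hessian at any point is diag(C_uu, C_vv) = diag(8(-3u^2 + 12u - 8), -6(2v + 7)).
At (4, -3): H = diag(-64, -6).
Both eigenvalues are negative, so H is negative definite: a local maximum.

local maximum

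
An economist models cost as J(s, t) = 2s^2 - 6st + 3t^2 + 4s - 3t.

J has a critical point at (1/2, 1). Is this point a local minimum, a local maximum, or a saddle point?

The Hessian of J is constant: H = [[4, -6], [-6, 6]].
det(H) = 4·6 − (-6)² = -12.
Since det(H) < 0, H is indefinite and the critical point is a saddle point.

saddle point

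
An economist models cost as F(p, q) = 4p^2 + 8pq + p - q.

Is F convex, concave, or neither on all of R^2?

neither

F is quadratic, so its Hessian is the constant matrix H = [[8, 8], [8, 0]].
det(H) = -64, tr(H) = 8.
det(H) < 0, so H is indefinite: neither convex nor concave.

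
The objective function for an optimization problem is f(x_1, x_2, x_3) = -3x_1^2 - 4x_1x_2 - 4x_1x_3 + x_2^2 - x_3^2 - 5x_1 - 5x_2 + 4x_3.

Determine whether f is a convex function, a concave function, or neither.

f is quadratic, so its Hessian is the constant matrix H = [[-6, -4, -4], [-4, 2, 0], [-4, 0, -2]].
Leading principal minors: -6, -28, 24.
Neither pattern holds ⇒ H is indefinite ⇒ neither convex nor concave.

neither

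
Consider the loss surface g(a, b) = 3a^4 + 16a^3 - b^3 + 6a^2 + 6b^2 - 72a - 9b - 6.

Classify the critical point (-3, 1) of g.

local minimum

The mixed partial ∂²g/∂a∂b is 0, so the Hessian at any point is diag(g_aa, g_bb) = diag(12(3a^2 + 8a + 1), 6(-b + 2)).
At (-3, 1): H = diag(48, 6).
Both eigenvalues are positive, so H is positive definite: a local minimum.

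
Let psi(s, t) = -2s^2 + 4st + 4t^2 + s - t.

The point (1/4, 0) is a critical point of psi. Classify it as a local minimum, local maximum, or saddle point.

saddle point

The Hessian of psi is constant: H = [[-4, 4], [4, 8]].
det(H) = (-4)·8 − 4² = -48.
Since det(H) < 0, H is indefinite and the critical point is a saddle point.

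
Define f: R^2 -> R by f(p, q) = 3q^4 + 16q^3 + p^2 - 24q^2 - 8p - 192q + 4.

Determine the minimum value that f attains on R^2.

f(p,q) separates as A(p) + B(q) + 4, so its minimum is min A + min B + 4.
A'(p) = 2p - 8 vanishes at p ∈ {4}; B'(q) = 12(q - 2)(q + 2)(q + 4) vanishes at q ∈ {-4, -2, 2}.
Local minima of A (where A''>0): A(4)=-16. Local minima of B: B(-4)=128, B(2)=-304.
So the global minimum of f is A(4) + B(2) + 4 = -16 − 304 + 4 = -316, attained at (4, 2).

-316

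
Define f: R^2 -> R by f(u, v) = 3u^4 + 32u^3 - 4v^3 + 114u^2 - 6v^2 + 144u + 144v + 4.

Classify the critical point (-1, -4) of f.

The mixed partial ∂²f/∂u∂v is 0, so the Hessian at any point is diag(f_uu, f_vv) = diag(12(3u^2 + 16u + 19), -12(2v + 1)).
At (-1, -4): H = diag(72, 84).
Both eigenvalues are positive, so H is positive definite: a local minimum.

local minimum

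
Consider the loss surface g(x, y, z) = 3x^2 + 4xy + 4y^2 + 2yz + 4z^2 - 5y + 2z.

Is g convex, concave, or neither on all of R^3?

convex

g is quadratic, so its Hessian is the constant matrix H = [[6, 4, 0], [4, 8, 2], [0, 2, 8]].
Leading principal minors: 6, 32, 232.
All positive ⇒ H ≻ 0 ⇒ convex.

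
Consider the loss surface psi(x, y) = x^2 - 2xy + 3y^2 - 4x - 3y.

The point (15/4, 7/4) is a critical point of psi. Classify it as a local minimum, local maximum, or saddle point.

local minimum

The Hessian of psi is constant: H = [[2, -2], [-2, 6]].
det(H) = 2·6 − (-2)² = 8.
det(H) > 0 and tr(H) = 8 > 0, so H is positive definite and the point is a local minimum.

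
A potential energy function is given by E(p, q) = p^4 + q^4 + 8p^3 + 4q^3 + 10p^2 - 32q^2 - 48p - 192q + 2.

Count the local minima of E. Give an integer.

E separates as a function of p plus a function of q, so ∇E=0 decouples.
∂E/∂p = 4(p - 1)(p + 3)(p + 4) = 0 at p ∈ {-4, -3, 1}; ∂E/∂q = 4(q - 4)(q + 3)(q + 4) = 0 at q ∈ {-4, -3, 4}.
The Hessian is diagonal: diag(E_pp, E_qq). Second derivatives: E_pp(-4)=20, E_pp(-3)=-16, E_pp(1)=80; E_qq(-4)=32, E_qq(-3)=-28, E_qq(4)=224.
Local minima occur where both diagonal entries positive: (-4, -4), (-4, 4), (1, -4), (1, 4). Count: 4.

4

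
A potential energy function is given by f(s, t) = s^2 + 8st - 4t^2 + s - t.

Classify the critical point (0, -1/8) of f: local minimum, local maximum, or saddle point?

saddle point

The Hessian of f is constant: H = [[2, 8], [8, -8]].
det(H) = 2·(-8) − 8² = -80.
Since det(H) < 0, H is indefinite and the critical point is a saddle point.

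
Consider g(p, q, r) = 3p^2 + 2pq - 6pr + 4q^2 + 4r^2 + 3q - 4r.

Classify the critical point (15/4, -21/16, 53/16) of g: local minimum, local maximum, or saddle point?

local minimum

The Hessian is constant: H = [[6, 2, -6], [2, 8, 0], [-6, 0, 8]].
Leading principal minors: Δ₁ = 6, Δ₂ = 44, Δ₃ = 64.
All leading minors are positive, so H is positive definite: a local minimum.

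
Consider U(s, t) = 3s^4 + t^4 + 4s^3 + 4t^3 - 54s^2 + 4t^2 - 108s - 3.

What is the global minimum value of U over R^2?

U(s,t) separates as P(s) + Q(t) − 3, so its minimum is min P + min Q − 3.
P'(s) = 12(s - 3)(s + 1)(s + 3) vanishes at s ∈ {-3, -1, 3}; Q'(t) = 4t(t + 1)(t + 2) vanishes at t ∈ {-2, -1, 0}.
Local minima of P (where P''>0): P(-3)=-27, P(3)=-459. Local minima of Q: Q(-2)=0, Q(0)=0.
So the global minimum of U is P(3) + Q(-2) − 3 = -459 + 0 − 3 = -462, attained at (3, -2).

-462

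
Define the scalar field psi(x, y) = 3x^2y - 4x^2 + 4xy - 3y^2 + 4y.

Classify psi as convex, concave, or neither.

The term 3x^2y is cubic, so the Hessian is not constant.
∂²psi/∂x² = 6y - 8, which takes both signs as y varies (negative for sufficiently negative y). A diagonal entry of the Hessian changing sign means the Hessian is neither positive- nor negative-semidefinite on all of R^2.

neither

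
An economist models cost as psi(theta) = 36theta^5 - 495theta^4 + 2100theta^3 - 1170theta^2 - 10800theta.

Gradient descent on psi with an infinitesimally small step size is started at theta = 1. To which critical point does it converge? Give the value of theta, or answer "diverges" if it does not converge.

3

psi'(theta) = 180(theta - 5)(theta - 4)(theta - 3)(theta + 1), so psi'(1) = -8640.
Gradient descent moves in the -psi' direction, i.e. theta is increasing.
The nearest critical point in that direction is theta = 3, where psi'' = 1440 > 0 (a local minimum). The iterate converges there.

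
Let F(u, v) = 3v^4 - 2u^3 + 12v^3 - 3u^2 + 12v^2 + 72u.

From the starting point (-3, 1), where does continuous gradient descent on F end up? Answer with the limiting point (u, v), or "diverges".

F is separable, so gradient descent decouples: u follows -∂F/∂u, v follows -∂F/∂v.
∂F/∂u = -6(u - 3)(u + 4); at u=-3 this is 36, so u decreases.
∂F/∂v = 12v(v + 1)(v + 2); at v=1 this is 72, so v decreases.
u converges to its nearest critical value -4 (a local min of the u-part); v converges to 0. The iterate converges to (-4, 0).

(-4, 0)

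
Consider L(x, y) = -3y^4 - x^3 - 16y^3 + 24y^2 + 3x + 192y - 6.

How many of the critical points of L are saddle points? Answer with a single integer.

L separates as a function of x plus a function of y, so ∇L=0 decouples.
∂L/∂x = -3(x - 1)(x + 1) = 0 at x ∈ {-1, 1}; ∂L/∂y = -12(y - 2)(y + 2)(y + 4) = 0 at y ∈ {-4, -2, 2}.
The Hessian is diagonal: diag(L_xx, L_yy). Second derivatives: L_xx(-1)=6, L_xx(1)=-6; L_yy(-4)=-144, L_yy(-2)=96, L_yy(2)=-288.
Saddle points occur where the two diagonal entries have opposite signs: (-1, -4), (-1, 2), (1, -2). Count: 3.

3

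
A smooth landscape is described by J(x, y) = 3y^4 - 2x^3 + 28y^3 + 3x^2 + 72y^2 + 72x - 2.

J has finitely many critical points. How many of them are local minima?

J separates as a function of x plus a function of y, so ∇J=0 decouples.
∂J/∂x = -6(x - 4)(x + 3) = 0 at x ∈ {-3, 4}; ∂J/∂y = 12y(y + 3)(y + 4) = 0 at y ∈ {-4, -3, 0}.
The Hessian is diagonal: diag(J_xx, J_yy). Second derivatives: J_xx(-3)=42, J_xx(4)=-42; J_yy(-4)=48, J_yy(-3)=-36, J_yy(0)=144.
Local minima occur where both diagonal entries positive: (-3, -4), (-3, 0). Count: 2.

2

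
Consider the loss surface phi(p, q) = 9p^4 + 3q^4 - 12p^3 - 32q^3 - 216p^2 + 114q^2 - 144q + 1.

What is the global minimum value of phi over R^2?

-1978

phi(p,q) separates as A(p) + B(q) + 1, so its minimum is min A + min B + 1.
A'(p) = 36p(p - 4)(p + 3) vanishes at p ∈ {-3, 0, 4}; B'(q) = 12(q - 4)(q - 3)(q - 1) vanishes at q ∈ {1, 3, 4}.
Local minima of A (where A''>0): A(-3)=-891, A(4)=-1920. Local minima of B: B(1)=-59, B(4)=-32.
So the global minimum of phi is A(4) + B(1) + 1 = -1920 − 59 + 1 = -1978, attained at (4, 1).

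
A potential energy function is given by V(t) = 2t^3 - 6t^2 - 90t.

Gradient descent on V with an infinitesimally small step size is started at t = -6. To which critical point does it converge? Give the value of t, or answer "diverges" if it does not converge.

V'(t) = 6(t - 5)(t + 3), so V'(-6) = 198.
Gradient descent moves in the -V' direction, i.e. t is decreasing.
There is no critical point below t=-6, and V' keeps the same sign, so the iterate runs off to −∞.

diverges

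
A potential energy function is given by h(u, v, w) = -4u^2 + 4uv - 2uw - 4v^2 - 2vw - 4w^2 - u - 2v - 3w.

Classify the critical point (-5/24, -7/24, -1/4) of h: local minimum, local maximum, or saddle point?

The Hessian is constant: H = [[-8, 4, -2], [4, -8, -2], [-2, -2, -8]].
Leading principal minors: Δ₁ = -8, Δ₂ = 48, Δ₃ = -288.
The minors alternate sign starting negative (−, +, −), so H is negative definite: a local maximum.

local maximum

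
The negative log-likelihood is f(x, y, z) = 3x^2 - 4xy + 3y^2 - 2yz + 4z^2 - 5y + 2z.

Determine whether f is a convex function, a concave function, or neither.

convex

f is quadratic, so its Hessian is the constant matrix H = [[6, -4, 0], [-4, 6, -2], [0, -2, 8]].
Leading principal minors: 6, 20, 136.
All positive ⇒ H ≻ 0 ⇒ convex.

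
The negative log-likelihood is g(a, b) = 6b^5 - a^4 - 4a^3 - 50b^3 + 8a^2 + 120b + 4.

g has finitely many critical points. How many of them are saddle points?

6

g separates as a function of a plus a function of b, so ∇g=0 decouples.
∂g/∂a = -4a(a - 1)(a + 4) = 0 at a ∈ {-4, 0, 1}; ∂g/∂b = 30(b - 2)(b - 1)(b + 1)(b + 2) = 0 at b ∈ {-2, -1, 1, 2}.
The Hessian is diagonal: diag(g_aa, g_bb). Second derivatives: g_aa(-4)=-80, g_aa(0)=16, g_aa(1)=-20; g_bb(-2)=-360, g_bb(-1)=180, g_bb(1)=-180, g_bb(2)=360.
Saddle points occur where the two diagonal entries have opposite signs: (-4, -1), (-4, 2), (0, -2), (0, 1), (1, -1), (1, 2). Count: 6.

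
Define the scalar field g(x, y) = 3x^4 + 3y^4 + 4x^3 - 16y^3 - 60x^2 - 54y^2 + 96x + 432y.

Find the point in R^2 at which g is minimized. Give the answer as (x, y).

g(x,y) separates as P(x) + Q(y), so its minimum is min P + min Q.
P'(x) = 12(x - 2)(x - 1)(x + 4) vanishes at x ∈ {-4, 1, 2}; Q'(y) = 12(y - 4)(y - 3)(y + 3) vanishes at y ∈ {-3, 3, 4}.
Local minima of P (where P''>0): P(-4)=-832, P(2)=32. Local minima of Q: Q(-3)=-1107, Q(4)=608.
So the global minimum of g is P(-4) + Q(-3) = -832 − 1107 = -1939, attained at (-4, -3).

(-4, -3)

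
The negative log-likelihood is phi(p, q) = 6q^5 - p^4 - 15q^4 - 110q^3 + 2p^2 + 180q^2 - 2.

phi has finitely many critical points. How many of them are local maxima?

phi separates as a function of p plus a function of q, so ∇phi=0 decouples.
∂phi/∂p = -4p(p - 1)(p + 1) = 0 at p ∈ {-1, 0, 1}; ∂phi/∂q = 30q(q - 4)(q - 1)(q + 3) = 0 at q ∈ {-3, 0, 1, 4}.
The Hessian is diagonal: diag(phi_pp, phi_qq). Second derivatives: phi_pp(-1)=-8, phi_pp(0)=4, phi_pp(1)=-8; phi_qq(-3)=-2520, phi_qq(0)=360, phi_qq(1)=-360, phi_qq(4)=2520.
Local maxima occur where both diagonal entries negative: (-1, -3), (-1, 1), (1, -3), (1, 1). Count: 4.

4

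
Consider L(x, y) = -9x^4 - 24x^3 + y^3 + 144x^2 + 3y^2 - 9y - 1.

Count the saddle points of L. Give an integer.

3

L separates as a function of x plus a function of y, so ∇L=0 decouples.
∂L/∂x = -36x(x - 2)(x + 4) = 0 at x ∈ {-4, 0, 2}; ∂L/∂y = 3(y - 1)(y + 3) = 0 at y ∈ {-3, 1}.
The Hessian is diagonal: diag(L_xx, L_yy). Second derivatives: L_xx(-4)=-864, L_xx(0)=288, L_xx(2)=-432; L_yy(-3)=-12, L_yy(1)=12.
Saddle points occur where the two diagonal entries have opposite signs: (-4, 1), (0, -3), (2, 1). Count: 3.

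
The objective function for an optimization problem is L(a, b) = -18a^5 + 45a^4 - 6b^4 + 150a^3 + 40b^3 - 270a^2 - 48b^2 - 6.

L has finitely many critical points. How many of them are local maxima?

4

L separates as a function of a plus a function of b, so ∇L=0 decouples.
∂L/∂a = -90a(a - 3)(a - 1)(a + 2) = 0 at a ∈ {-2, 0, 1, 3}; ∂L/∂b = -24b(b - 4)(b - 1) = 0 at b ∈ {0, 1, 4}.
The Hessian is diagonal: diag(L_aa, L_bb). Second derivatives: L_aa(-2)=2700, L_aa(0)=-540, L_aa(1)=540, L_aa(3)=-2700; L_bb(0)=-96, L_bb(1)=72, L_bb(4)=-288.
Local maxima occur where both diagonal entries negative: (0, 0), (0, 4), (3, 0), (3, 4). Count: 4.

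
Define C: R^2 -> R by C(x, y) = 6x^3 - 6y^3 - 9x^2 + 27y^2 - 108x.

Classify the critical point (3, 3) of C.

saddle point

The mixed partial ∂²C/∂x∂y is 0, so the Hessian at any point is diag(C_xx, C_yy) = diag(18(2x - 1), 18(-2y + 3)).
At (3, 3): H = diag(90, -54).
The eigenvalues have opposite signs, so H is indefinite: a saddle point.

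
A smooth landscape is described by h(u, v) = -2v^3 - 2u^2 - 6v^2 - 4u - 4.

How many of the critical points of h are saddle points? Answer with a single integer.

h separates as a function of u plus a function of v, so ∇h=0 decouples.
∂h/∂u = -4(u + 1) = 0 at u ∈ {-1}; ∂h/∂v = -6v(v + 2) = 0 at v ∈ {-2, 0}.
The Hessian is diagonal: diag(h_uu, h_vv). Second derivatives: h_uu(-1)=-4; h_vv(-2)=12, h_vv(0)=-12.
Saddle points occur where the two diagonal entries have opposite signs: (-1, -2). Count: 1.

1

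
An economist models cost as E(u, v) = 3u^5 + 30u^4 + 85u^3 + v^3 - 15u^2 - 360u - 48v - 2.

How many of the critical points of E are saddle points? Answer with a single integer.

4

E separates as a function of u plus a function of v, so ∇E=0 decouples.
∂E/∂u = 15(u - 1)(u + 2)(u + 3)(u + 4) = 0 at u ∈ {-4, -3, -2, 1}; ∂E/∂v = 3(v - 4)(v + 4) = 0 at v ∈ {-4, 4}.
The Hessian is diagonal: diag(E_uu, E_vv). Second derivatives: E_uu(-4)=-150, E_uu(-3)=60, E_uu(-2)=-90, E_uu(1)=900; E_vv(-4)=-24, E_vv(4)=24.
Saddle points occur where the two diagonal entries have opposite signs: (-4, 4), (-3, -4), (-2, 4), (1, -4). Count: 4.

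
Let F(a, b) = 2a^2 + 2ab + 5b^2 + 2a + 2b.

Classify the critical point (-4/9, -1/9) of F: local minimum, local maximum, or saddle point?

The Hessian of F is constant: H = [[4, 2], [2, 10]].
det(H) = 4·10 − 2² = 36.
det(H) > 0 and tr(H) = 14 > 0, so H is positive definite and the point is a local minimum.

local minimum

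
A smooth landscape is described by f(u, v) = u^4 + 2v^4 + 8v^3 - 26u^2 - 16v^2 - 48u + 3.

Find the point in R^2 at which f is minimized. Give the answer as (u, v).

f(u,v) separates as P(u) + Q(v) + 3, so its minimum is min P + min Q + 3.
P'(u) = 4(u - 4)(u + 1)(u + 3) vanishes at u ∈ {-3, -1, 4}; Q'(v) = 8v(v - 1)(v + 4) vanishes at v ∈ {-4, 0, 1}.
Local minima of P (where P''>0): P(-3)=-9, P(4)=-352. Local minima of Q: Q(-4)=-256, Q(1)=-6.
So the global minimum of f is P(4) + Q(-4) + 3 = -352 − 256 + 3 = -605, attained at (4, -4).

(4, -4)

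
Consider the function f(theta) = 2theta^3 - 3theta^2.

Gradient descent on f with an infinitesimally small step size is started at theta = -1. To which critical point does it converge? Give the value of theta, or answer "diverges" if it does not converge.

f'(theta) = 6theta(theta - 1), so f'(-1) = 12.
Gradient descent moves in the -f' direction, i.e. theta is decreasing.
There is no critical point below theta=-1, and f' keeps the same sign, so the iterate runs off to −∞.

diverges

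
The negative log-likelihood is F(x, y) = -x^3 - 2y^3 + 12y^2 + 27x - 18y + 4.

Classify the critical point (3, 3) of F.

The mixed partial ∂²F/∂x∂y is 0, so the Hessian at any point is diag(F_xx, F_yy) = diag(-6x, 12(-y + 2)).
At (3, 3): H = diag(-18, -12).
Both eigenvalues are negative, so H is negative definite: a local maximum.

local maximum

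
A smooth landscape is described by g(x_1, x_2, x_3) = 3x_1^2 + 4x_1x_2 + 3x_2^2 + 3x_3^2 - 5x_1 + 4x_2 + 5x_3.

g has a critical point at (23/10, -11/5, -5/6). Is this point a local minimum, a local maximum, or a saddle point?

local minimum

The Hessian is constant: H = [[6, 4, 0], [4, 6, 0], [0, 0, 6]].
Leading principal minors: Δ₁ = 6, Δ₂ = 20, Δ₃ = 120.
All leading minors are positive, so H is positive definite: a local minimum.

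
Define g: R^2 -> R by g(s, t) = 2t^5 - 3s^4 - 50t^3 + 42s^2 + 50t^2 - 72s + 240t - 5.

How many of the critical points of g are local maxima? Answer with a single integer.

4

g separates as a function of s plus a function of t, so ∇g=0 decouples.
∂g/∂s = -12(s - 2)(s - 1)(s + 3) = 0 at s ∈ {-3, 1, 2}; ∂g/∂t = 10(t - 3)(t - 2)(t + 1)(t + 4) = 0 at t ∈ {-4, -1, 2, 3}.
The Hessian is diagonal: diag(g_ss, g_tt). Second derivatives: g_ss(-3)=-240, g_ss(1)=48, g_ss(2)=-60; g_tt(-4)=-1260, g_tt(-1)=360, g_tt(2)=-180, g_tt(3)=280.
Local maxima occur where both diagonal entries negative: (-3, -4), (-3, 2), (2, -4), (2, 2). Count: 4.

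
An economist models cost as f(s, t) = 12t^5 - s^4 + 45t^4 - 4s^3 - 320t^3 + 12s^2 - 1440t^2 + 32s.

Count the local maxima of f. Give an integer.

f separates as a function of s plus a function of t, so ∇f=0 decouples.
∂f/∂s = -4(s - 2)(s + 1)(s + 4) = 0 at s ∈ {-4, -1, 2}; ∂f/∂t = 60t(t - 4)(t + 3)(t + 4) = 0 at t ∈ {-4, -3, 0, 4}.
The Hessian is diagonal: diag(f_ss, f_tt). Second derivatives: f_ss(-4)=-72, f_ss(-1)=36, f_ss(2)=-72; f_tt(-4)=-1920, f_tt(-3)=1260, f_tt(0)=-2880, f_tt(4)=13440.
Local maxima occur where both diagonal entries negative: (-4, -4), (-4, 0), (2, -4), (2, 0). Count: 4.

4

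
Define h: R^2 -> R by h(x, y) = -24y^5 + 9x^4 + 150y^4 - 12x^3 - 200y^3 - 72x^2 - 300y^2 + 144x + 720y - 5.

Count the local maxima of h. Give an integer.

h separates as a function of x plus a function of y, so ∇h=0 decouples.
∂h/∂x = 36(x - 2)(x - 1)(x + 2) = 0 at x ∈ {-2, 1, 2}; ∂h/∂y = -120(y - 3)(y - 2)(y - 1)(y + 1) = 0 at y ∈ {-1, 1, 2, 3}.
The Hessian is diagonal: diag(h_xx, h_yy). Second derivatives: h_xx(-2)=432, h_xx(1)=-108, h_xx(2)=144; h_yy(-1)=2880, h_yy(1)=-480, h_yy(2)=360, h_yy(3)=-960.
Local maxima occur where both diagonal entries negative: (1, 1), (1, 3). Count: 2.

2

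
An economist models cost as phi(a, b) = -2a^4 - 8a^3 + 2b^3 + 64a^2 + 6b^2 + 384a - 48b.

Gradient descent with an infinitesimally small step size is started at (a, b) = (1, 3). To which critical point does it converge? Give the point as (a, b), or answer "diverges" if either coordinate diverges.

phi is separable, so gradient descent decouples: a follows -∂phi/∂a, b follows -∂phi/∂b.
∂phi/∂a = -8(a - 4)(a + 3)(a + 4); at a=1 this is 480, so a decreases.
∂phi/∂b = 6(b - 2)(b + 4); at b=3 this is 42, so b decreases.
a converges to its nearest critical value -3 (a local min of the a-part); b converges to 2. The iterate converges to (-3, 2).

(-3, 2)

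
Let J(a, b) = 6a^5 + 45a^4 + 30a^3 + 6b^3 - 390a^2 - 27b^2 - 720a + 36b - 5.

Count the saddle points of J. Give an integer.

4

J separates as a function of a plus a function of b, so ∇J=0 decouples.
∂J/∂a = 30(a - 2)(a + 1)(a + 3)(a + 4) = 0 at a ∈ {-4, -3, -1, 2}; ∂J/∂b = 18(b - 2)(b - 1) = 0 at b ∈ {1, 2}.
The Hessian is diagonal: diag(J_aa, J_bb). Second derivatives: J_aa(-4)=-540, J_aa(-3)=300, J_aa(-1)=-540, J_aa(2)=2700; J_bb(1)=-18, J_bb(2)=18.
Saddle points occur where the two diagonal entries have opposite signs: (-4, 2), (-3, 1), (-1, 2), (2, 1). Count: 4.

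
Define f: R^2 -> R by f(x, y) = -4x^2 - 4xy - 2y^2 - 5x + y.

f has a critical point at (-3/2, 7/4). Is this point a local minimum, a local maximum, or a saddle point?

The Hessian of f is constant: H = [[-8, -4], [-4, -4]].
det(H) = (-8)·(-4) − (-4)² = 16.
det(H) > 0 and tr(H) = -12 < 0, so H is negative definite and the point is a local maximum.

local maximum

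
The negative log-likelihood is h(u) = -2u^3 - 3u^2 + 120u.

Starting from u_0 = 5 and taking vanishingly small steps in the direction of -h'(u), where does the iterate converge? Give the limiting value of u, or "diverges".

h'(u) = -6(u - 4)(u + 5), so h'(5) = -60.
Gradient descent moves in the -h' direction, i.e. u is increasing.
There is no critical point above u=5, and h' keeps the same sign, so the iterate runs off to +∞.

diverges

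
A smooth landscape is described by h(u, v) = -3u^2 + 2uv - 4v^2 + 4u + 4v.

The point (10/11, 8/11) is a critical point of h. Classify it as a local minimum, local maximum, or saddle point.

The Hessian of h is constant: H = [[-6, 2], [2, -8]].
det(H) = (-6)·(-8) − 2² = 44.
det(H) > 0 and tr(H) = -14 < 0, so H is negative definite and the point is a local maximum.

local maximum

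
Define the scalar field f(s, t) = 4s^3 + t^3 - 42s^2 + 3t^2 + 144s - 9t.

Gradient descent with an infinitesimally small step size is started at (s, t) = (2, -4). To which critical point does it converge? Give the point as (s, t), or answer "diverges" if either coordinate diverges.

f is separable, so gradient descent decouples: s follows -∂f/∂s, t follows -∂f/∂t.
∂f/∂s = 12(s - 4)(s - 3); at s=2 this is 24, so s decreases.
∂f/∂t = 3(t - 1)(t + 3); at t=-4 this is 15, so t decreases.
The s-coordinate has no critical point in that direction and runs off to infinity.

diverges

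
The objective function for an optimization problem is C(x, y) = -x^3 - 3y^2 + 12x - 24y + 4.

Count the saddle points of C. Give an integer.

1

C separates as a function of x plus a function of y, so ∇C=0 decouples.
∂C/∂x = -3(x - 2)(x + 2) = 0 at x ∈ {-2, 2}; ∂C/∂y = -6(y + 4) = 0 at y ∈ {-4}.
The Hessian is diagonal: diag(C_xx, C_yy). Second derivatives: C_xx(-2)=12, C_xx(2)=-12; C_yy(-4)=-6.
Saddle points occur where the two diagonal entries have opposite signs: (-2, -4). Count: 1.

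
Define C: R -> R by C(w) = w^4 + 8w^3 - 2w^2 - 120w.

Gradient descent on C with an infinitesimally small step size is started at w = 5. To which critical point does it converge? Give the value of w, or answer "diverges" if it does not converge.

C'(w) = 4(w - 2)(w + 3)(w + 5), so C'(5) = 960.
Gradient descent moves in the -C' direction, i.e. w is decreasing.
The nearest critical point in that direction is w = 2, where C'' = 140 > 0 (a local minimum). The iterate converges there.

2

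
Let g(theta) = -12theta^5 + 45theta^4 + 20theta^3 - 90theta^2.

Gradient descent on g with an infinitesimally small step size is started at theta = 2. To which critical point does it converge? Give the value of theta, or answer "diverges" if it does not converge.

g'(theta) = -60theta(theta - 3)(theta - 1)(theta + 1), so g'(2) = 360.
Gradient descent moves in the -g' direction, i.e. theta is decreasing.
The nearest critical point in that direction is theta = 1, where g'' = 240 > 0 (a local minimum). The iterate converges there.

1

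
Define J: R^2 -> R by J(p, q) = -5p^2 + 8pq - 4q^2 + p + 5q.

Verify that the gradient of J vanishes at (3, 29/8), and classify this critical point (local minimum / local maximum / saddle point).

local maximum

∇J = (-10p + 8q + 1, 8p - 8q + 5); substituting (3, 29/8) gives ∇J = (0, 0), so (3, 29/8) is indeed a critical point.
The Hessian of J is constant: H = [[-10, 8], [8, -8]].
det(H) = (-10)·(-8) − 8² = 16.
det(H) > 0 and tr(H) = -18 < 0, so H is negative definite and the point is a local maximum.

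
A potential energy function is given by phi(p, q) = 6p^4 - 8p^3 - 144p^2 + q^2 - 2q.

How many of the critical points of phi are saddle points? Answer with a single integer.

phi separates as a function of p plus a function of q, so ∇phi=0 decouples.
∂phi/∂p = 24p(p - 4)(p + 3) = 0 at p ∈ {-3, 0, 4}; ∂phi/∂q = 2(q - 1) = 0 at q ∈ {1}.
The Hessian is diagonal: diag(phi_pp, phi_qq). Second derivatives: phi_pp(-3)=504, phi_pp(0)=-288, phi_pp(4)=672; phi_qq(1)=2.
Saddle points occur where the two diagonal entries have opposite signs: (0, 1). Count: 1.

1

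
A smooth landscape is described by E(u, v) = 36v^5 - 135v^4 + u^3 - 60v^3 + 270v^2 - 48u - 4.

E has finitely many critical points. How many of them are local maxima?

2

E separates as a function of u plus a function of v, so ∇E=0 decouples.
∂E/∂u = 3(u - 4)(u + 4) = 0 at u ∈ {-4, 4}; ∂E/∂v = 180v(v - 3)(v - 1)(v + 1) = 0 at v ∈ {-1, 0, 1, 3}.
The Hessian is diagonal: diag(E_uu, E_vv). Second derivatives: E_uu(-4)=-24, E_uu(4)=24; E_vv(-1)=-1440, E_vv(0)=540, E_vv(1)=-720, E_vv(3)=4320.
Local maxima occur where both diagonal entries negative: (-4, -1), (-4, 1). Count: 2.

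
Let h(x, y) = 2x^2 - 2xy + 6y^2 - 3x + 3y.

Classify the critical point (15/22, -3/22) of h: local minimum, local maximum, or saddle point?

The Hessian of h is constant: H = [[4, -2], [-2, 12]].
det(H) = 4·12 − (-2)² = 44.
det(H) > 0 and tr(H) = 16 > 0, so H is positive definite and the point is a local minimum.

local minimum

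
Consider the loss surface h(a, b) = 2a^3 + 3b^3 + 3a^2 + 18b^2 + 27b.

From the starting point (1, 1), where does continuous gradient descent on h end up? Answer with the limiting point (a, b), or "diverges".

(0, -1)

h is separable, so gradient descent decouples: a follows -∂h/∂a, b follows -∂h/∂b.
∂h/∂a = 6a(a + 1); at a=1 this is 12, so a decreases.
∂h/∂b = 9(b + 1)(b + 3); at b=1 this is 72, so b decreases.
a converges to its nearest critical value 0 (a local min of the a-part); b converges to -1. The iterate converges to (0, -1).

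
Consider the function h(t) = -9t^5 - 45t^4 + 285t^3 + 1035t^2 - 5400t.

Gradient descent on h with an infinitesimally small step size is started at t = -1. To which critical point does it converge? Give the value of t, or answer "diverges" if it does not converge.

2

h'(t) = -45(t - 3)(t - 2)(t + 4)(t + 5), so h'(-1) = -6480.
Gradient descent moves in the -h' direction, i.e. t is increasing.
The nearest critical point in that direction is t = 2, where h'' = 1890 > 0 (a local minimum). The iterate converges there.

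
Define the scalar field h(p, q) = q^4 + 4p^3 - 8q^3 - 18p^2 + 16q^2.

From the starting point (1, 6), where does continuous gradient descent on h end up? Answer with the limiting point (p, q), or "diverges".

h is separable, so gradient descent decouples: p follows -∂h/∂p, q follows -∂h/∂q.
∂h/∂p = 12p(p - 3); at p=1 this is -24, so p increases.
∂h/∂q = 4q(q - 4)(q - 2); at q=6 this is 192, so q decreases.
p converges to its nearest critical value 3 (a local min of the p-part); q converges to 4. The iterate converges to (3, 4).

(3, 4)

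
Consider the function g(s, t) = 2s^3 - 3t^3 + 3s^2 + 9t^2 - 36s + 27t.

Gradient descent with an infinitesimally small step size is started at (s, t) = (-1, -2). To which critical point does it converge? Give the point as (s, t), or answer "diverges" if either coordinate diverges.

g is separable, so gradient descent decouples: s follows -∂g/∂s, t follows -∂g/∂t.
∂g/∂s = 6(s - 2)(s + 3); at s=-1 this is -36, so s increases.
∂g/∂t = -9(t - 3)(t + 1); at t=-2 this is -45, so t increases.
s converges to its nearest critical value 2 (a local min of the s-part); t converges to -1. The iterate converges to (2, -1).

(2, -1)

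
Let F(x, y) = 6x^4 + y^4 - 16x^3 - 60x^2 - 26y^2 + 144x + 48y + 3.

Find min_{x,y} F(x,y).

F(x,y) separates as P(x) + Q(y) + 3, so its minimum is min P + min Q + 3.
P'(x) = 24(x - 3)(x - 1)(x + 2) vanishes at x ∈ {-2, 1, 3}; Q'(y) = 4(y - 3)(y - 1)(y + 4) vanishes at y ∈ {-4, 1, 3}.
Local minima of P (where P''>0): P(-2)=-304, P(3)=-54. Local minima of Q: Q(-4)=-352, Q(3)=-9.
So the global minimum of F is P(-2) + Q(-4) + 3 = -304 − 352 + 3 = -653, attained at (-2, -4).

-653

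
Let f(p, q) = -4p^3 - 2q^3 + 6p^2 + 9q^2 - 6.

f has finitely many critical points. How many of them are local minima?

1

f separates as a function of p plus a function of q, so ∇f=0 decouples.
∂f/∂p = -12p(p - 1) = 0 at p ∈ {0, 1}; ∂f/∂q = -6q(q - 3) = 0 at q ∈ {0, 3}.
The Hessian is diagonal: diag(f_pp, f_qq). Second derivatives: f_pp(0)=12, f_pp(1)=-12; f_qq(0)=18, f_qq(3)=-18.
Local minima occur where both diagonal entries positive: (0, 0). Count: 1.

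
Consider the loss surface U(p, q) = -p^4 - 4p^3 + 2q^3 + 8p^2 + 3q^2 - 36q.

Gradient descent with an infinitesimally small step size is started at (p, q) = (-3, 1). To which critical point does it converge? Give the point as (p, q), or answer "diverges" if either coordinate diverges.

(0, 2)

U is separable, so gradient descent decouples: p follows -∂U/∂p, q follows -∂U/∂q.
∂U/∂p = -4p(p - 1)(p + 4); at p=-3 this is -48, so p increases.
∂U/∂q = 6(q - 2)(q + 3); at q=1 this is -24, so q increases.
p converges to its nearest critical value 0 (a local min of the p-part); q converges to 2. The iterate converges to (0, 2).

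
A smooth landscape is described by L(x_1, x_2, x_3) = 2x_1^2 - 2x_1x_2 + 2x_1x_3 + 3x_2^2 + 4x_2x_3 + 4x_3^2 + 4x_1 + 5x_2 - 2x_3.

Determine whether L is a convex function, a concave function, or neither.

L is quadratic, so its Hessian is the constant matrix H = [[4, -2, 2], [-2, 6, 4], [2, 4, 8]].
Leading principal minors: 4, 20, 40.
All positive ⇒ H ≻ 0 ⇒ convex.

convex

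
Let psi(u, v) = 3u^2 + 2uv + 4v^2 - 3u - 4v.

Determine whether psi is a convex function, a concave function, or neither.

convex

psi is quadratic, so its Hessian is the constant matrix H = [[6, 2], [2, 8]].
det(H) = 44, tr(H) = 14.
det(H) > 0 and tr(H) > 0, so H is positive definite everywhere: convex.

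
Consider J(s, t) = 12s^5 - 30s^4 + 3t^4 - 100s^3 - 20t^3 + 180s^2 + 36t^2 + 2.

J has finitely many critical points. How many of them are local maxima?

2

J separates as a function of s plus a function of t, so ∇J=0 decouples.
∂J/∂s = 60s(s - 3)(s - 1)(s + 2) = 0 at s ∈ {-2, 0, 1, 3}; ∂J/∂t = 12t(t - 3)(t - 2) = 0 at t ∈ {0, 2, 3}.
The Hessian is diagonal: diag(J_ss, J_tt). Second derivatives: J_ss(-2)=-1800, J_ss(0)=360, J_ss(1)=-360, J_ss(3)=1800; J_tt(0)=72, J_tt(2)=-24, J_tt(3)=36.
Local maxima occur where both diagonal entries negative: (-2, 2), (1, 2). Count: 2.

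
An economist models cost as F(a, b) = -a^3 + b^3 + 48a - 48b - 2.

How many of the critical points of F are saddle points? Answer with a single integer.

2

F separates as a function of a plus a function of b, so ∇F=0 decouples.
∂F/∂a = -3(a - 4)(a + 4) = 0 at a ∈ {-4, 4}; ∂F/∂b = 3(b - 4)(b + 4) = 0 at b ∈ {-4, 4}.
The Hessian is diagonal: diag(F_aa, F_bb). Second derivatives: F_aa(-4)=24, F_aa(4)=-24; F_bb(-4)=-24, F_bb(4)=24.
Saddle points occur where the two diagonal entries have opposite signs: (-4, -4), (4, 4). Count: 2.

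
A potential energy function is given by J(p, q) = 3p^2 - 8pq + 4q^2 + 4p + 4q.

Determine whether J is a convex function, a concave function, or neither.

J is quadratic, so its Hessian is the constant matrix H = [[6, -8], [-8, 8]].
det(H) = -16, tr(H) = 14.
det(H) < 0, so H is indefinite: neither convex nor concave.

neither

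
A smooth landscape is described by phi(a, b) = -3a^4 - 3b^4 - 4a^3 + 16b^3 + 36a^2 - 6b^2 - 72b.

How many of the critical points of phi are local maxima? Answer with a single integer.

phi separates as a function of a plus a function of b, so ∇phi=0 decouples.
∂phi/∂a = -12a(a - 2)(a + 3) = 0 at a ∈ {-3, 0, 2}; ∂phi/∂b = -12(b - 3)(b - 2)(b + 1) = 0 at b ∈ {-1, 2, 3}.
The Hessian is diagonal: diag(phi_aa, phi_bb). Second derivatives: phi_aa(-3)=-180, phi_aa(0)=72, phi_aa(2)=-120; phi_bb(-1)=-144, phi_bb(2)=36, phi_bb(3)=-48.
Local maxima occur where both diagonal entries negative: (-3, -1), (-3, 3), (2, -1), (2, 3). Count: 4.

4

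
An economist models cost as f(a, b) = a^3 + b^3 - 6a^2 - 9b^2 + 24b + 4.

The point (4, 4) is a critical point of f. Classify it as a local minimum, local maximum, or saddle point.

The mixed partial ∂²f/∂a∂b is 0, so the Hessian at any point is diag(f_aa, f_bb) = diag(6(a - 2), 6(b - 3)).
At (4, 4): H = diag(12, 6).
Both eigenvalues are positive, so H is positive definite: a local minimum.

local minimum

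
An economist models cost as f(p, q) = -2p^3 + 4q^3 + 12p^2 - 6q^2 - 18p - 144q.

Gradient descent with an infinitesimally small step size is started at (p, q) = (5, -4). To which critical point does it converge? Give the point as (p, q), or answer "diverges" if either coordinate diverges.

f is separable, so gradient descent decouples: p follows -∂f/∂p, q follows -∂f/∂q.
∂f/∂p = -6(p - 3)(p - 1); at p=5 this is -48, so p increases.
∂f/∂q = 12(q - 4)(q + 3); at q=-4 this is 96, so q decreases.
The p-coordinate has no critical point in that direction and runs off to infinity.

diverges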